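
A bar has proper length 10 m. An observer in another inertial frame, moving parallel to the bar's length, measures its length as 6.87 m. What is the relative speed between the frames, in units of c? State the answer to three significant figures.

Length contraction gives γ = L₀/L = 10/6.87 = 1.4556.
β = √(1 − 1/γ²) = √0.528028 = 0.727.

0.727c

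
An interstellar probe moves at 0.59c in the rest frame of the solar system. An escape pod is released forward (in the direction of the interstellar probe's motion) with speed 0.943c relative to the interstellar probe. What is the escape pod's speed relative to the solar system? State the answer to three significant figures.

Relativistic velocity addition: u = (u' + v)/(1 + u'v/c²), with u' = 0.943c and v = 0.59c.
Numerator: 0.943 + 0.59 = 1.533. Denominator: 1 + (0.943)(0.59) = 1.55637.
u = 1.533/1.55637 = 0.98498, so the speed is 0.985c.

0.985c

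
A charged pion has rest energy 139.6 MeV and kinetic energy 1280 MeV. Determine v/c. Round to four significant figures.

K = (γ−1)mc², so γ = 1 + 1280/139.6 = 10.169.
Then v/c = √(1 − γ⁻²) = √(1 − 0.00967038) = √0.99032962 = 0.9952.

0.9952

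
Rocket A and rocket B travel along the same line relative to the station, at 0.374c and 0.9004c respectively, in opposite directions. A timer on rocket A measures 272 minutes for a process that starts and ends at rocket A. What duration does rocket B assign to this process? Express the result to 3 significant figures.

901 minutes

The velocity of rocket A relative to rocket B is (0.374 + 0.9004)c / (1 + 0.374×0.9004) = 0.95336c; relative speed 0.95336c.
γ for this relative speed: γ = 1/√(1 − 0.908895) = 3.3131.
Rocket A's interval is proper; time dilation gives Δt_B = γΔτ = 3.3131 × 272 minutes = 901 minutes.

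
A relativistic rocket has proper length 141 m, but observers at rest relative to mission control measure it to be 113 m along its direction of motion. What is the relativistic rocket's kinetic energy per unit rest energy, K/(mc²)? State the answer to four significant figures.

0.2478

Length contraction gives γ = L₀/L = 141/113 = 1.24779.
K/(mc²) = γ − 1 = 1.24779 − 1 = 0.2478.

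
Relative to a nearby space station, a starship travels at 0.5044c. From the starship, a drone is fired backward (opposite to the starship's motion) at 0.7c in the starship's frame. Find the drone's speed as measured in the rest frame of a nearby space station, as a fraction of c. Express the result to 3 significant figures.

0.302c

In units of c, u = (u' + v)/(1 + u'v) with u' = −0.7 and v = 0.5044.
Numerator: −0.7 + 0.5044 = −0.1956. Denominator: 1 + (−0.7)(0.5044) = 0.64692.
u = −0.1956/0.64692 = −0.30236, so the speed is 0.302c.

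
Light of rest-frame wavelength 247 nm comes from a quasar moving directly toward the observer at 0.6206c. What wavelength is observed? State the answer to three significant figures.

Relativistic Doppler for wavelength: λ_obs = λ_src · √((1−β)/(1+β)).
With β = 0.6206: factor = √(0.3794/1.6206) = 0.48385.
λ_obs = 247 × 0.48385 = 120 nm.

120 nm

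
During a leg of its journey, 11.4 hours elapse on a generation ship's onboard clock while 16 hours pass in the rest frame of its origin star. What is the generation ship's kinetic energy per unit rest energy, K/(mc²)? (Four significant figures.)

The time-dilation ratio gives γ = 16/11.4 = 1.40351.
Since K = (γ−1)mc², K/(mc²) = 1.40351 − 1 = 0.4035.

0.4035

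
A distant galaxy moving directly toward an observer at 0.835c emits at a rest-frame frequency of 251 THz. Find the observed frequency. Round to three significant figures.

837 THz

Relativistic Doppler (source moving toward): f_obs = f_src · √((1+β)/(1−β)).
With β = 0.835: factor = √(1.835/0.165) = 3.3348.
f_obs = 251 × 3.3348 = 837 THz.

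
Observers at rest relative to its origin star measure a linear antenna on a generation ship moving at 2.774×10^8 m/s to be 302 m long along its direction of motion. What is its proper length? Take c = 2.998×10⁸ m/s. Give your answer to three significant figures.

β = v/c = (2.774×10^8 m/s)/(2.998×10⁸ m/s) = 0.925284.
β² = 0.8561505, so γ = 1/√0.1438495 = 2.6366.
Proper length: L₀ = γ·L = 2.6366 × 302 = 796 m.

796 m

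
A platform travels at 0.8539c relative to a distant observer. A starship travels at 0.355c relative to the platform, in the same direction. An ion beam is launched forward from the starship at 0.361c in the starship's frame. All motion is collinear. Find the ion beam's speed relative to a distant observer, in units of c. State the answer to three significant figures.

Compose velocities in two stages. Stage 1 (into S'): u₁ = (0.361+0.355)/(1+0.361×0.355) = 0.63466.
Stage 2 (into S): u = (0.63466+0.8539)/(1+0.63466×0.8539) = 0.96538, so the speed is 0.965c.

0.965c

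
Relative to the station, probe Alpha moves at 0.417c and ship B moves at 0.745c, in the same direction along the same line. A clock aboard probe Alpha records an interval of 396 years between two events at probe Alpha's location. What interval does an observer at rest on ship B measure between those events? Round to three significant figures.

The velocity of probe Alpha relative to ship B is (0.417 − 0.745)c / (1 − 0.417×0.745) = −0.47582c; relative speed 0.47582c.
At |u| = 0.47582c, γ = (1 − 0.226405)^(−1/2) = 1.137.
The clock on probe Alpha records proper time, so ship B measures Δt = γΔτ = 1.137 × 396 = 450 years.

450 years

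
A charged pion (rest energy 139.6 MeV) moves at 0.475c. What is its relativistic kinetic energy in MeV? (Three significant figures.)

19.0 MeV

With β = 0.475, γ = 1/√(1 − 0.475²) = 1/√0.774375 = 1.13638.
Kinetic energy: K = (γ − 1)mc² = (1.13638 − 1) × 139.6 MeV = 0.13638 × 139.6 = 19.0 MeV.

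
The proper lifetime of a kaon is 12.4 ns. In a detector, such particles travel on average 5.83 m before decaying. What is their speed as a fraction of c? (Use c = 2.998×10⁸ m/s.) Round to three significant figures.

0.843c

d = βγcτ ⇒ βγ = d/(cτ) = 5.830 m / (3.71752 m) = 1.5682.
β = (βγ)/√(1+(βγ)²) = 1.5682/√3.45925 = 0.843.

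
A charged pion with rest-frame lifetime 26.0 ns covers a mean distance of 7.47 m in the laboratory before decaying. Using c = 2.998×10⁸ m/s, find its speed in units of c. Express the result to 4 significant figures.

0.6919c

Lab distance = (lab lifetime)·v = γτ·βc, so βγ = d/(cτ) = 7.470/(2.998×10⁸ × 2.600×10^-8) = 0.95833.
With βγ = 0.95833: γ² = 1 + (βγ)² = 1.918396, and β = (βγ)/γ = 0.95833/1.38506 = 0.6919.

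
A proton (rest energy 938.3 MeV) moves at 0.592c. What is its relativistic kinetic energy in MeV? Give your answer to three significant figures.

226 MeV

γ = 1/√(1 − β²) = 1/√(1 − 0.350464) = 1/√0.649536 = 1/0.805938 = 1.24079.
Kinetic energy: K = (γ − 1)mc² = (1.24079 − 1) × 938.3 MeV = 0.24079 × 938.3 = 226 MeV.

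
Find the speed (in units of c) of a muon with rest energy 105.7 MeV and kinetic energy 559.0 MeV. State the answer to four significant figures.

K = (γ−1)mc², so γ = 1 + 559.0/105.7 = 6.2886.
Then v/c = √(1 − γ⁻²) = √(1 − 0.0252867) = √0.9747133 = 0.9873.

0.9873c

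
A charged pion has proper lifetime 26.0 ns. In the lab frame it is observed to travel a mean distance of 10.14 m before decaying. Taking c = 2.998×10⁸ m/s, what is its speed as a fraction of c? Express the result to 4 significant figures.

d = βγcτ ⇒ βγ = d/(cτ) = 10.14 m / (7.7948 m) = 1.3009.
β = (βγ)/√(1+(βγ)²) = 1.3009/√2.69234 = 0.7928.

0.7928c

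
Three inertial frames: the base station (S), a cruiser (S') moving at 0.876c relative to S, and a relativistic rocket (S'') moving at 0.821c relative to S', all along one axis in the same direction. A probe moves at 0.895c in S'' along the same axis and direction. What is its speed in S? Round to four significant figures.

First combine the probe and relativistic rocket (S''→S'): u₁ = (0.895 + 0.821)/(1 + 0.895×0.821) = 1.716/1.734795 = 0.98917.
Then combine with the cruiser (S'→S): u = (0.98917 + 0.876)/(1 + 0.98917×0.876) = 1.86517/1.86651292 = 0.99928.

0.9993c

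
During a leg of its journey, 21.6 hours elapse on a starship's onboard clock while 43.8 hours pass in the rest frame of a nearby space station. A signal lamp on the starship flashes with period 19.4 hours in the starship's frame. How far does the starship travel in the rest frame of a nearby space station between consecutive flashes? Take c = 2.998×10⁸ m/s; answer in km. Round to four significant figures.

3.694×10^10 km

γ = Δt/Δτ = 43.8/21.6 = 2.02778.
β = √(1 − 1/γ²) = 0.86994. Lab-frame period = γτ = 2.02778×19.4 hours = 39.339 hours. Distance = βc × γτ = 0.86994 × 2.998×10⁸ m/s × 141620.4 s = 3.6936×10^13 m = 3.694×10^10 km.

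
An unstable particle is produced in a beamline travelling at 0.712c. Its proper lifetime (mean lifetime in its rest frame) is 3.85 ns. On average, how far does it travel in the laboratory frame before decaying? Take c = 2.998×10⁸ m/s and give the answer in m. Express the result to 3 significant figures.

1.17 m

Lorentz factor: γ = (1 − 0.506944)^(−1/2) = 1.4241.
Lab-frame lifetime: Δt = γτ = 1.4241 × 3.85 ns = 5.4828 ns.
Distance: d = vΔt = 0.712 × 2.998×10⁸ m/s × 5.4828×10^-9 s = 1.17 m.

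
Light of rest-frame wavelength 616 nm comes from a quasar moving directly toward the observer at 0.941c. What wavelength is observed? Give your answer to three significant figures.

107 nm

Relativistic Doppler for wavelength: λ_obs = λ_src · √((1−β)/(1+β)).
With β = 0.941: factor = √(0.059/1.941) = 0.17435.
λ_obs = 616 × 0.17435 = 107 nm.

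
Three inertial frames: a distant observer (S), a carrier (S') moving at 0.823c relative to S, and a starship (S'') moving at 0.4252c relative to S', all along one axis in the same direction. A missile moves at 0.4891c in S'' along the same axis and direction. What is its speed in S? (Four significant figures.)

First combine the missile and starship (S''→S'): u₁ = (0.4891 + 0.4252)/(1 + 0.4891×0.4252) = 0.9143/1.20796532 = 0.75689.
Then combine with the carrier (S'→S): u = (0.75689 + 0.823)/(1 + 0.75689×0.823) = 1.57989/1.62292047 = 0.97349.

0.9735c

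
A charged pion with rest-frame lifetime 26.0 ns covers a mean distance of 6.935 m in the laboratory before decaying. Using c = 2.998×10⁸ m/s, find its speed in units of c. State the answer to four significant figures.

Lab distance = (lab lifetime)·v = γτ·βc, so βγ = d/(cτ) = 6.935/(2.998×10⁸ × 2.600×10^-8) = 0.8897.
With βγ = 0.8897: γ² = 1 + (βγ)² = 1.791566, and β = (βγ)/γ = 0.8897/1.33849 = 0.6647.

0.6647c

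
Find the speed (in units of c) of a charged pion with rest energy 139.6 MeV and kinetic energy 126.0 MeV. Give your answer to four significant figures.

0.8507c

γ = 1 + K/(mc²) = 1 + 126.0/139.6 = 1.9026.
β = √(1 − 1/γ²) = √(1 − 0.276252) = √0.723748 = 0.8507.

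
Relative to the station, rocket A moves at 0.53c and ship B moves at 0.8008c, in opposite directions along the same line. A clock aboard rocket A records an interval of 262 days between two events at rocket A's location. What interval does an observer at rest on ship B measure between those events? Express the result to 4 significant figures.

The velocity of rocket A relative to ship B is (0.53 + 0.8008)c / (1 + 0.53×0.8008) = 0.93427c; relative speed 0.93427c.
At |u| = 0.93427c, γ = (1 − 0.87286)^(−1/2) = 2.8045.
Rocket A's interval is proper; time dilation gives Δt_B = γΔτ = 2.8045 × 262 days = 734.8 days.

734.8 days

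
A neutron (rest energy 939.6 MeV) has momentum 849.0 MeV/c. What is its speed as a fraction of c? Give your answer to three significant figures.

0.670c

βγ = pc/(mc²) = 849.0/939.6 = 0.90358.
Since γ² = 1 + (βγ)² = 1.816457, γ = √1.816457 = 1.34776, and β = (βγ)/γ = 0.90358/1.34776 = 0.670.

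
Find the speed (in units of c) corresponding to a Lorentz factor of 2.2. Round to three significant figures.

0.891c

β = √(1 − 1/γ²) = √(1 − 1/4.84) = √0.793388 = 0.891.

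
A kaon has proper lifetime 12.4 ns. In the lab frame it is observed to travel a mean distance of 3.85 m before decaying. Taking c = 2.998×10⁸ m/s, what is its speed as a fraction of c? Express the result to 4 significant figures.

0.7194c

Let x = d/(cτ) = 3.850 m / (2.998×10⁸ m/s × 1.240×10^-8 s) = 1.0356. Since d = βγcτ, x = βγ = β/√(1−β²).
Solving: β² = x²/(1+x²) = 1.07247/2.07247 = 0.517484, so β = 0.7194.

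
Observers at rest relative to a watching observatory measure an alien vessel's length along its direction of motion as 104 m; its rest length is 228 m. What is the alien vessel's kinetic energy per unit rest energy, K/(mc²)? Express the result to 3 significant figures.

1.19

γ = L₀/L = 228/104 = 2.19231.
K/(mc²) = γ − 1 = 2.19231 − 1 = 1.19.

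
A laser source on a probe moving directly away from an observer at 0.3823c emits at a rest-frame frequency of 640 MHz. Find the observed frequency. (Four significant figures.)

427.8 MHz

Relativistic Doppler (source moving away): f_obs = f_src · √((1−β)/(1+β)).
With β = 0.3823: factor = √(0.6177/1.3823) = 0.66848.
f_obs = 640 × 0.66848 = 427.8 MHz.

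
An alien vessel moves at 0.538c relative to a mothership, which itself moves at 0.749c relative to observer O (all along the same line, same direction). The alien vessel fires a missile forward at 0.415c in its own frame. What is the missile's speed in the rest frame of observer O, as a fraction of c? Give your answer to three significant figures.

Apply u = (u'+v)/(1+u'v) twice. Missile in the mothership frame: (0.415+0.538)/(1+0.415·0.538) = 0.953/1.22327 = 0.77906c.
That velocity, transformed to the rest frame of observer O: (0.77906+0.749)/(1+0.77906·0.749) = 1.52806/1.58351594 = 0.96498c.

0.965c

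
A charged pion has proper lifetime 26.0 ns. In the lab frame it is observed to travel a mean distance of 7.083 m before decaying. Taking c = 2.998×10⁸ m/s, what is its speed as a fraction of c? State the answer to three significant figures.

0.673c

d = βγcτ ⇒ βγ = d/(cτ) = 7.083 m / (7.7948 m) = 0.90868.
β = (βγ)/√(1+(βγ)²) = 0.90868/√1.825699 = 0.673.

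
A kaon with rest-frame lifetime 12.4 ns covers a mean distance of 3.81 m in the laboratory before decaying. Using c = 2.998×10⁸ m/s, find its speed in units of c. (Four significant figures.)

Lab distance = (lab lifetime)·v = γτ·βc, so βγ = d/(cτ) = 3.810/(2.998×10⁸ × 1.240×10^-8) = 1.0249.
With βγ = 1.0249: γ² = 1 + (βγ)² = 2.05042, and β = (βγ)/γ = 1.0249/1.43193 = 0.7157.

0.7157c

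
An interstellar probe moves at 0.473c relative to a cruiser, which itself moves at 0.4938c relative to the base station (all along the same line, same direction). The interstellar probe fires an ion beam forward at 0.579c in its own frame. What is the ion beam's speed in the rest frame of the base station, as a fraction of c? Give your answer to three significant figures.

0.937c

Apply u = (u'+v)/(1+u'v) twice. Ion beam in the cruiser frame: (0.579+0.473)/(1+0.579·0.473) = 1.052/1.273867 = 0.82583c.
That velocity, transformed to the rest frame of the base station: (0.82583+0.4938)/(1+0.82583·0.4938) = 1.31963/1.407794854 = 0.93737c.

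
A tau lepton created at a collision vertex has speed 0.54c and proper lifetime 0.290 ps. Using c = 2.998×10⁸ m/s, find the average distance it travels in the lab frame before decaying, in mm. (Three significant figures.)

0.0558 mm

β² = 0.2916, so γ = 1/√0.7084 = 1.1881.
Lab-frame lifetime: Δt = γτ = 1.1881 × 0.290 ps = 0.34455 ps.
Distance: d = vΔt = 0.54 × 2.998×10⁸ m/s × 3.4455×10^-13 s = 5.58×10^-5 m = 0.0558 mm.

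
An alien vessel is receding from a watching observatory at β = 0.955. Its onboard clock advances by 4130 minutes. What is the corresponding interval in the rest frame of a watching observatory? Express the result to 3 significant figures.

13900 minutes

γ = 1/√(1 − β²) = 1/√(1 − 0.912025) = 1/√0.087975 = 1/0.296606 = 3.3715.
The onboard clock measures proper time, so the interval in the rest frame of a watching observatory is dilated: Δt = γ·Δτ = 3.3715 × 4130 minutes = 13900 minutes.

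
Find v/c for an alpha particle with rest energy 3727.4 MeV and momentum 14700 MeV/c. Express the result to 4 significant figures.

0.9693

pc/(mc²) = 14700/3727.4 = 3.9438 = βγ = β/√(1−β²).
So β² = x²/(1 + x²) with x = 3.9438: x² = 15.5536, β² = 15.5536/16.5536 = 0.93959, β = 0.9693.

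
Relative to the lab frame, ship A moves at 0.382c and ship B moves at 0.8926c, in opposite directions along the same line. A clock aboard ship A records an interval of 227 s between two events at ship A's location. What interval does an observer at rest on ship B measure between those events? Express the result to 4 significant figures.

Speed of ship A in ship B's frame: u = (v_A + v_B)/(1 + v_A v_B/c²) = (0.382 + 0.8926)/(1 + 0.382×0.8926) = 1.2746/1.3409732 = 0.9505; |u| = 0.9505c.
γ for this relative speed: γ = 1/√(1 − 0.90345) = 3.2183.
Ship A's interval is proper; time dilation gives Δt_B = γΔτ = 3.2183 × 227 s = 730.6 s.

730.6 s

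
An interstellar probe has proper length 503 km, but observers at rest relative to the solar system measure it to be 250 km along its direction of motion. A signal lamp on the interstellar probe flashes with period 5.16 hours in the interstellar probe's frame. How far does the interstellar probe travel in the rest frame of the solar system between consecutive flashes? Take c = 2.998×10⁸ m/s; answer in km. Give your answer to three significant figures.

9.72×10^9 km

From L = L₀/γ: γ = 503/250 = 2.012.
β = √(1 − 1/γ²) = 0.86774. Lab-frame period = γτ = 2.012×5.16 hours = 10.382 hours. Distance = βc × γτ = 0.86774 × 2.998×10⁸ m/s × 37375.2 s = 9.7231×10^12 m = 9.72×10^9 km.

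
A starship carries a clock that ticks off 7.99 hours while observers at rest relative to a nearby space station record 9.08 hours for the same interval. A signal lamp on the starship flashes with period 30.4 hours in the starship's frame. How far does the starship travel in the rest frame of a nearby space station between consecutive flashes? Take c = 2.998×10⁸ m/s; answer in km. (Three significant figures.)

1.77×10^10 km

γ = Δt/Δτ = 9.08/7.99 = 1.13642.
β = √(1 − 1/γ²) = 0.47505. Lab-frame period = γτ = 1.13642×30.4 hours = 34.547 hours. Distance = βc × γτ = 0.47505 × 2.998×10⁸ m/s × 124369.2 s = 1.7713×10^13 m = 1.77×10^10 km.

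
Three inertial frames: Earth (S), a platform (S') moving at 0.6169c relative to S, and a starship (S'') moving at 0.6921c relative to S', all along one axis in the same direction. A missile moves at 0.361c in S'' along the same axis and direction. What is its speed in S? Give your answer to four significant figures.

Compose velocities in two stages. Stage 1 (into S'): u₁ = (0.361+0.6921)/(1+0.361×0.6921) = 0.84258.
Stage 2 (into S): u = (0.84258+0.6169)/(1+0.84258×0.6169) = 0.96032, so the speed is 0.9603c.

0.9603c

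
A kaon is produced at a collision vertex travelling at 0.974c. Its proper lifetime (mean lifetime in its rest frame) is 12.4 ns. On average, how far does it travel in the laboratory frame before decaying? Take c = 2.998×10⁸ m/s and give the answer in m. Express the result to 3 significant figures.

16.0 m

γ = 1/√(1 − β²) = 1/√(1 − 0.948676) = 1/√0.051324 = 1/0.226548 = 4.4141.
Lab-frame lifetime: Δt = γτ = 4.4141 × 12.4 ns = 54.735 ns.
Distance: d = vΔt = 0.974 × 2.998×10⁸ m/s × 5.4735×10^-8 s = 16.0 m.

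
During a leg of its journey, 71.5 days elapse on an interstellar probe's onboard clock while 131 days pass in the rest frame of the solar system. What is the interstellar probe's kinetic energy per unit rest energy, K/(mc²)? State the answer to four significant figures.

γ = Δt/Δτ = 131/71.5 = 1.83217.
K/(mc²) = γ − 1 = 1.83217 − 1 = 0.8322.

0.8322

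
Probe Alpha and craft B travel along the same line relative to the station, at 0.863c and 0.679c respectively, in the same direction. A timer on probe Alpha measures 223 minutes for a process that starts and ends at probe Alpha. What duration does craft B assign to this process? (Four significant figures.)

The velocity of probe Alpha relative to craft B is (0.863 − 0.679)c / (1 − 0.863×0.679) = 0.44442c; relative speed 0.44442c.
γ for this relative speed: γ = 1/√(1 − 0.197509) = 1.1163.
The clock on probe Alpha records proper time, so craft B measures Δt = γΔτ = 1.1163 × 223 = 248.9 minutes.

248.9 minutes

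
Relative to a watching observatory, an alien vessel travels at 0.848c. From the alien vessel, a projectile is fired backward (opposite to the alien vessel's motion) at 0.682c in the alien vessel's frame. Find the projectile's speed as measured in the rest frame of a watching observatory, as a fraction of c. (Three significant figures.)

Relativistic velocity addition: u = (u' + v)/(1 + u'v/c²), with u' = −0.682c and v = 0.848c.
Numerator: −0.682 + 0.848 = 0.166. Denominator: 1 + (−0.682)(0.848) = 0.421664.
u = 0.166/0.421664 = 0.39368, so the speed is 0.394c.

0.394c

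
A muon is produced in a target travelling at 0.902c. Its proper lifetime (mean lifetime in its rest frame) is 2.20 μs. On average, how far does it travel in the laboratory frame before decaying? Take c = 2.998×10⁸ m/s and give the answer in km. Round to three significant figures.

1.38 km

γ = 1/√(1 − β²) = 1/√(1 − 0.813604) = 1/√0.186396 = 1/0.431736 = 2.3162.
Lab-frame lifetime: Δt = γτ = 2.3162 × 2.20 μs = 5.0956 μs.
Distance: d = vΔt = 0.902 × 2.998×10⁸ m/s × 5.0956×10^-6 s = 1380 m = 1.38 km.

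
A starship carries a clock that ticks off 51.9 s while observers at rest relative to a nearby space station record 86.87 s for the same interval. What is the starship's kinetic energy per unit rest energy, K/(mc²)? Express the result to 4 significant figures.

0.6738

From Δt = γΔτ: γ = 86.87/51.9 = 1.6738.
K/(mc²) = γ − 1 = 1.6738 − 1 = 0.6738.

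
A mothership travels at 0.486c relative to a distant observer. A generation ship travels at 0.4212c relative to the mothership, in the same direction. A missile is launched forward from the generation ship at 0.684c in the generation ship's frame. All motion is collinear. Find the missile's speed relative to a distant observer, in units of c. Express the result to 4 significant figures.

0.9485c

Apply u = (u'+v)/(1+u'v) twice. Missile in the mothership frame: (0.684+0.4212)/(1+0.684·0.4212) = 1.1052/1.2881008 = 0.85801c.
That velocity, transformed to the rest frame of a distant observer: (0.85801+0.486)/(1+0.85801·0.486) = 1.34401/1.41699286 = 0.94849c.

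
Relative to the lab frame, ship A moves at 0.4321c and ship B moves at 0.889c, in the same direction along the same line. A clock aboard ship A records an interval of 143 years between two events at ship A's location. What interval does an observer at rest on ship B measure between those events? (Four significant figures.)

Transform ship A's velocity into ship B's frame: (0.4321 − 0.889)/(1 − 0.4321·0.889) = −0.4569/0.6158631, so the relative speed is 0.74189c.
At |u| = 0.74189c, γ = (1 − 0.550401)^(−1/2) = 1.4914.
The clock on ship A records proper time, so ship B measures Δt = γΔτ = 1.4914 × 143 = 213.3 years.

213.3 years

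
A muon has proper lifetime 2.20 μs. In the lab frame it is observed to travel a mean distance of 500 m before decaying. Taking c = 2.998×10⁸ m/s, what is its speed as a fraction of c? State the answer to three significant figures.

0.604c

Lab distance = (lab lifetime)·v = γτ·βc, so βγ = d/(cτ) = 500.0/(2.998×10⁸ × 2.200×10^-6) = 0.75808.
With βγ = 0.75808: γ² = 1 + (βγ)² = 1.574685, and β = (βγ)/γ = 0.75808/1.25486 = 0.604.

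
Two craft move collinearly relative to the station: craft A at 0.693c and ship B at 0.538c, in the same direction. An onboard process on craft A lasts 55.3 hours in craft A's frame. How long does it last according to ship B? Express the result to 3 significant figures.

57.1 hours

Transform craft A's velocity into ship B's frame: (0.693 − 0.538)/(1 − 0.693·0.538) = 0.155/0.627166, so the relative speed is 0.24714c.
γ for this relative speed: γ = 1/√(1 − 0.0610782) = 1.032.
The clock on craft A records proper time, so ship B measures Δt = γΔτ = 1.032 × 55.3 = 57.1 hours.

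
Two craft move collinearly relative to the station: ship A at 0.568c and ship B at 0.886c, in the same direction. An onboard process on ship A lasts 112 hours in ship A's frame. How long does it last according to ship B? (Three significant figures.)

146 hours

The velocity of ship A relative to ship B is (0.568 − 0.886)c / (1 − 0.568×0.886) = −0.64016c; relative speed 0.64016c.
γ for this relative speed: γ = 1/√(1 − 0.409805) = 1.3017.
The clock on ship A records proper time, so ship B measures Δt = γΔτ = 1.3017 × 112 = 146 hours.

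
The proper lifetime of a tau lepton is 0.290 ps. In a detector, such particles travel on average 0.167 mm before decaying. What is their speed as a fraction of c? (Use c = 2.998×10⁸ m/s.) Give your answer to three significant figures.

0.887c

Lab distance = (lab lifetime)·v = γτ·βc, so βγ = d/(cτ) = 1.670×10^-4/(2.998×10⁸ × 2.900×10^-13) = 1.9208.
With βγ = 1.9208: γ² = 1 + (βγ)² = 4.68947, and β = (βγ)/γ = 1.9208/2.16552 = 0.887.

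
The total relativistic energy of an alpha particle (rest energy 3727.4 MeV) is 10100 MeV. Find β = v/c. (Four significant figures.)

Total energy E = γmc² gives γ = 10100/3727.4 = 2.7097.
Hence β = √(1 − 1/γ²) = √(1 − 0.136194) = √0.863806 = 0.9294.

0.9294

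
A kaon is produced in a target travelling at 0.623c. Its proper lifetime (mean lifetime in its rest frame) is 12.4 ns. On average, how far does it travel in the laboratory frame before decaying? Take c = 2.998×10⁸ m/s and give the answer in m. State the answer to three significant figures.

γ = 1/√(1 − β²) = 1/√(1 − 0.388129) = 1/√0.611871 = 1/0.782222 = 1.2784.
Lab-frame lifetime: Δt = γτ = 1.2784 × 12.4 ns = 15.852 ns.
Distance: d = vΔt = 0.623 × 2.998×10⁸ m/s × 1.5852×10^-8 s = 2.96 m.

2.96 m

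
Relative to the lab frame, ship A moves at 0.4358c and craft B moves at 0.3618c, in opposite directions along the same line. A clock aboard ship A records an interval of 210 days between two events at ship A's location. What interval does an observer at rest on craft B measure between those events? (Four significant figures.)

289.7 days

Speed of ship A in craft B's frame: u = (v_A + v_B)/(1 + v_A v_B/c²) = (0.4358 + 0.3618)/(1 + 0.4358×0.3618) = 0.7976/1.15767244 = 0.68897; |u| = 0.68897c.
γ for this relative speed: γ = 1/√(1 − 0.47468) = 1.3797.
The clock on ship A records proper time, so craft B measures Δt = γΔτ = 1.3797 × 210 = 289.7 days.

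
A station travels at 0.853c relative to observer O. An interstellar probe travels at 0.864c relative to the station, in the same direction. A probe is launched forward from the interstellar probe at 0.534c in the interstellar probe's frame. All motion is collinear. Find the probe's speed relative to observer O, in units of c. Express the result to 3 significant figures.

Apply u = (u'+v)/(1+u'v) twice. Probe in the station frame: (0.534+0.864)/(1+0.534·0.864) = 1.398/1.461376 = 0.95663c.
That velocity, transformed to the rest frame of observer O: (0.95663+0.853)/(1+0.95663·0.853) = 1.80963/1.81600539 = 0.99649c.

0.996c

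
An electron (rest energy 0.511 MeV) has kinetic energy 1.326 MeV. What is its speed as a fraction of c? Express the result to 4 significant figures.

0.9605c

γ = 1 + K/(mc²) = 1 + 1.326/0.511 = 3.5949.
β = √(1 − 1/γ²) = √(1 − 0.0773796) = √0.9226204 = 0.9605.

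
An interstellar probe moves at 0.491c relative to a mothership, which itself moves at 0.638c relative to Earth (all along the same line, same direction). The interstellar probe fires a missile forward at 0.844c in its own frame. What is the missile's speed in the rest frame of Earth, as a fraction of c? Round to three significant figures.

0.987c

Apply u = (u'+v)/(1+u'v) twice. Missile in the mothership frame: (0.844+0.491)/(1+0.844·0.491) = 1.335/1.414404 = 0.94386c.
That velocity, transformed to the rest frame of Earth: (0.94386+0.638)/(1+0.94386·0.638) = 1.58186/1.60218268 = 0.98732c.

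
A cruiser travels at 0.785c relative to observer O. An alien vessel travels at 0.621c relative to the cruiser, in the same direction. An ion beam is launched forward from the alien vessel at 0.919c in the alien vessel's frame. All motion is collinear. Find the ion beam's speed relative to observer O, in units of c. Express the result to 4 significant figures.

Compose velocities in two stages. Stage 1 (into S'): u₁ = (0.919+0.621)/(1+0.919×0.621) = 0.98046.
Stage 2 (into S): u = (0.98046+0.785)/(1+0.98046×0.785) = 0.99763, so the speed is 0.9976c.

0.9976c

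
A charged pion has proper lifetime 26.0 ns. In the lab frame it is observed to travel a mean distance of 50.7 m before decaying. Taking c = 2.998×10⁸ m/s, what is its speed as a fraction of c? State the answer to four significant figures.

Lab distance = (lab lifetime)·v = γτ·βc, so βγ = d/(cτ) = 50.70/(2.998×10⁸ × 2.600×10^-8) = 6.5043.
With βγ = 6.5043: γ² = 1 + (βγ)² = 43.3059, and β = (βγ)/γ = 6.5043/6.58072 = 0.9884.

0.9884c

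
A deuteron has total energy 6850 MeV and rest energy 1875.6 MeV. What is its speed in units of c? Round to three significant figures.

γ = E/(mc²) = 6850/1875.6 = 3.6522.
β = √(1 − 1/γ²) = √(1 − 0.0749706) = √0.9250294 = 0.962.

0.962c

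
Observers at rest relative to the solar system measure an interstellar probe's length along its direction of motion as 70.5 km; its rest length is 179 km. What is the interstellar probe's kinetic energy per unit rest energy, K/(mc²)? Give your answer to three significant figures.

1.54

γ = L₀/L = 179/70.5 = 2.53901.
K/(mc²) = γ − 1 = 2.53901 − 1 = 1.54.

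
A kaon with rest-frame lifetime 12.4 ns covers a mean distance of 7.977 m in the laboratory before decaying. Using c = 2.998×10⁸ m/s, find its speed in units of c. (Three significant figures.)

Lab distance = (lab lifetime)·v = γτ·βc, so βγ = d/(cτ) = 7.977/(2.998×10⁸ × 1.240×10^-8) = 2.1458.
With βγ = 2.1458: γ² = 1 + (βγ)² = 5.60446, and β = (βγ)/γ = 2.1458/2.36737 = 0.906.

0.906c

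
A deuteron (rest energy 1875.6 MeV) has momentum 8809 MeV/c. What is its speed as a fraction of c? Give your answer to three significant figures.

pc/(mc²) = 8809/1875.6 = 4.6966 = βγ = β/√(1−β²).
So β² = x²/(1 + x²) with x = 4.6966: x² = 22.0581, β² = 22.0581/23.0581 = 0.956631, β = 0.978.

0.978c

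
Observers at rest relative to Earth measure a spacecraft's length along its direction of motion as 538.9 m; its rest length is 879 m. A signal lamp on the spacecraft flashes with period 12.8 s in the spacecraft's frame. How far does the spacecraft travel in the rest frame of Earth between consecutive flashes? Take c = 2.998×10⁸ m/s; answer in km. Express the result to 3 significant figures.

4.94×10^6 km

From L = L₀/γ: γ = 879/538.9 = 1.6311.
β = √(1 − 1/γ²) = 0.79002. Lab-frame period = γτ = 1.6311×12.8 s = 20.878 s. Distance = βc × γτ = 0.79002 × 2.998×10⁸ m/s × 20.878 s = 4.9449×10^9 m = 4.94×10^6 km.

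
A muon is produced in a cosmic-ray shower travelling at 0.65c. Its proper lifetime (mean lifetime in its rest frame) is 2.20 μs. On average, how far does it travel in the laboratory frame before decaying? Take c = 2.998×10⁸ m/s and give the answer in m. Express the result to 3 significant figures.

564 m

Lorentz factor: γ = (1 − 0.4225)^(−1/2) = 1.3159.
Lab-frame lifetime: Δt = γτ = 1.3159 × 2.20 μs = 2.895 μs.
Distance: d = vΔt = 0.65 × 2.998×10⁸ m/s × 2.8950×10^-6 s = 564 m.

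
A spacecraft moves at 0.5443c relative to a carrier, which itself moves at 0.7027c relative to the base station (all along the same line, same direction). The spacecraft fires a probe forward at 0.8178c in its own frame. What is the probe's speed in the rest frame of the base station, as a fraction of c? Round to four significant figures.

0.9897c

First combine the probe and spacecraft (S''→S'): u₁ = (0.8178 + 0.5443)/(1 + 0.8178×0.5443) = 1.3621/1.44512854 = 0.94255.
Then combine with the carrier (S'→S): u = (0.94255 + 0.7027)/(1 + 0.94255×0.7027) = 1.64525/1.662329885 = 0.98973.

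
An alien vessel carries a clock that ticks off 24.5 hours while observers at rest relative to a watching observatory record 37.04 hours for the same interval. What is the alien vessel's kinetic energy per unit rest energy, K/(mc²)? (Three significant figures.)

0.512

From Δt = γΔτ: γ = 37.04/24.5 = 1.51184.
K/(mc²) = γ − 1 = 1.51184 − 1 = 0.512.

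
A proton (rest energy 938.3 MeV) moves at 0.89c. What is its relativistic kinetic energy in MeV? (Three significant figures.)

With β = 0.89, γ = 1/√(1 − 0.89²) = 1/√0.2079 = 2.1932.
Kinetic energy: K = (γ − 1)mc² = (2.1932 − 1) × 938.3 MeV = 1.1932 × 938.3 = 1120 MeV.

1120 MeV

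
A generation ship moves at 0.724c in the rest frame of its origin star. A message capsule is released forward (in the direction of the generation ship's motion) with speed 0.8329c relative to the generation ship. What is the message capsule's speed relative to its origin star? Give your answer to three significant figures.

0.971c

In units of c, u = (u' + v)/(1 + u'v) with u' = 0.8329 and v = 0.724.
Numerator: 0.8329 + 0.724 = 1.5569. Denominator: 1 + (0.8329)(0.724) = 1.6030196.
u = 1.5569/1.6030196 = 0.97123, so the speed is 0.971c.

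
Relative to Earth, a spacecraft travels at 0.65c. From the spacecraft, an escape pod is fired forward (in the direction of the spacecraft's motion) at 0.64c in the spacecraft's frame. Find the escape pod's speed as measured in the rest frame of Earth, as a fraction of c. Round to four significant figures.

Relativistic velocity addition: u = (u' + v)/(1 + u'v/c²), with u' = 0.64c and v = 0.65c.
Numerator: 0.64 + 0.65 = 1.29. Denominator: 1 + (0.64)(0.65) = 1.416.
u = 1.29/1.416 = 0.91102, so the speed is 0.9110c.

0.9110c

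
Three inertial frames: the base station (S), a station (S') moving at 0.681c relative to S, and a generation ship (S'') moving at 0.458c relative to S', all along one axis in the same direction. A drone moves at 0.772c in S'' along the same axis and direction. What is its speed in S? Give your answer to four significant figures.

0.9820c

Compose velocities in two stages. Stage 1 (into S'): u₁ = (0.772+0.458)/(1+0.772×0.458) = 0.9087.
Stage 2 (into S): u = (0.9087+0.681)/(1+0.9087×0.681) = 0.98201, so the speed is 0.9820c.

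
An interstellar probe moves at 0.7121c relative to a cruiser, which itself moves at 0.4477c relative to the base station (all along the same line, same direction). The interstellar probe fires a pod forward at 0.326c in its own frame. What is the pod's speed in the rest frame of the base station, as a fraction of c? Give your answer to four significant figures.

Compose velocities in two stages. Stage 1 (into S'): u₁ = (0.326+0.7121)/(1+0.326×0.7121) = 0.84251.
Stage 2 (into S): u = (0.84251+0.4477)/(1+0.84251×0.4477) = 0.93684, so the speed is 0.9368c.

0.9368c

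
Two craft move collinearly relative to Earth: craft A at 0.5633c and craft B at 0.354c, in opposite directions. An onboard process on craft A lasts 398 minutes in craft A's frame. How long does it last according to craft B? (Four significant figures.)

617.7 minutes

The velocity of craft A relative to craft B is (0.5633 + 0.354)c / (1 + 0.5633×0.354) = 0.76479c; relative speed 0.76479c.
At |u| = 0.76479c, γ = (1 − 0.584904)^(−1/2) = 1.5521.
The clock on craft A records proper time, so craft B measures Δt = γΔτ = 1.5521 × 398 = 617.7 minutes.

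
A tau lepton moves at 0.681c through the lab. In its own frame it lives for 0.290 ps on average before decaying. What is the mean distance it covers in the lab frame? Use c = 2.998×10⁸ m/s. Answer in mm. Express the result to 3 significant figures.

β² = 0.463761, so γ = 1/√0.536239 = 1.3656.
Lab-frame lifetime: Δt = γτ = 1.3656 × 0.290 ps = 0.39602 ps.
Distance: d = vΔt = 0.681 × 2.998×10⁸ m/s × 3.9602×10^-13 s = 8.09×10^-5 m = 0.0809 mm.

0.0809 mm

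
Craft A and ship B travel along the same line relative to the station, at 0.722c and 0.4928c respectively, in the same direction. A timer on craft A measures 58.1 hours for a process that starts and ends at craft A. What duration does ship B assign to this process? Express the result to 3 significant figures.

The velocity of craft A relative to ship B is (0.722 − 0.4928)c / (1 − 0.722×0.4928) = 0.35579c; relative speed 0.35579c.
At |u| = 0.35579c, γ = (1 − 0.126587)^(−1/2) = 1.07.
The clock on craft A records proper time, so ship B measures Δt = γΔτ = 1.07 × 58.1 = 62.2 hours.

62.2 hours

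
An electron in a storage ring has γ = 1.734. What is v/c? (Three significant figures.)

0.817

β = √(1 − 1/γ²) = √(1 − 1/3.006756) = √0.667416 = 0.817.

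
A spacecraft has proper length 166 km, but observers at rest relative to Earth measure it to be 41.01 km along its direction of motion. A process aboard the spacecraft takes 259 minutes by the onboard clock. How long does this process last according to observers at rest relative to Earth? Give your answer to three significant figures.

γ = L₀/L = 166/41.01 = 4.04779.
Δt = γΔτ = 4.04779 × 259 = 1050 minutes.

1050 minutes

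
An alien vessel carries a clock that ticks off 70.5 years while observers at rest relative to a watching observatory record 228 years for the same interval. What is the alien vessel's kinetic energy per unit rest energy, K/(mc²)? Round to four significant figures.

2.234

γ = Δt/Δτ = 228/70.5 = 3.23404.
Since K = (γ−1)mc², K/(mc²) = 3.23404 − 1 = 2.234.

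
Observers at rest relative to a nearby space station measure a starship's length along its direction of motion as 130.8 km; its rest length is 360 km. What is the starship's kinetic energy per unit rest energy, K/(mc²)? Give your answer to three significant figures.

Length contraction gives γ = L₀/L = 360/130.8 = 2.75229.
Since K = (γ−1)mc², K/(mc²) = 2.75229 − 1 = 1.75.

1.75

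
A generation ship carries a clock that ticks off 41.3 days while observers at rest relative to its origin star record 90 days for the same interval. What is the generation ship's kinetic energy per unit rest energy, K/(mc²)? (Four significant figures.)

1.179

The time-dilation ratio gives γ = 90/41.3 = 2.17918.
Since K = (γ−1)mc², K/(mc²) = 2.17918 − 1 = 1.179.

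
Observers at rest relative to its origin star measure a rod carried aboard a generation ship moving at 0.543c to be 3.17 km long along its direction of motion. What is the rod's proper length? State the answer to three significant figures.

Lorentz factor: γ = (1 − 0.294849)^(−1/2) = 1.1909.
Proper length: L₀ = γ·L = 1.1909 × 3.17 = 3.78 km.

3.78 km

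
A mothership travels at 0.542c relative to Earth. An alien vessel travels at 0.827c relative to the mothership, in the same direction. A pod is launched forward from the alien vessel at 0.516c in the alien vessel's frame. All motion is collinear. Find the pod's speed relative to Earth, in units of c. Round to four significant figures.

First combine the pod and alien vessel (S''→S'): u₁ = (0.516 + 0.827)/(1 + 0.516×0.827) = 1.343/1.426732 = 0.94131.
Then combine with the mothership (S'→S): u = (0.94131 + 0.542)/(1 + 0.94131×0.542) = 1.48331/1.51019002 = 0.9822.

0.9822c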